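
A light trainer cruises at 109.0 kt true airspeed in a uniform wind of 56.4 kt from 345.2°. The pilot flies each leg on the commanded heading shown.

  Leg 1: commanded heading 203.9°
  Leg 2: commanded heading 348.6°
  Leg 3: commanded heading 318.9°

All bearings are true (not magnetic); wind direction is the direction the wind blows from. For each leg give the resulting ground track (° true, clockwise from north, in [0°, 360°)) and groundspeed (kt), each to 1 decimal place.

Leg 1: track=190.9°, groundspeed=157.0 kt
Leg 2: track=352.2°, groundspeed=52.8 kt
Leg 3: track=295.7°, groundspeed=63.6 kt

Leg 1: heading 203.9°; drift -13.0° → track 190.9°, groundspeed 157.0 kt
Leg 2: heading 348.6°; drift +3.6° → track 352.2°, groundspeed 52.8 kt
Leg 3: heading 318.9°; drift -23.2° → track 295.7°, groundspeed 63.6 kt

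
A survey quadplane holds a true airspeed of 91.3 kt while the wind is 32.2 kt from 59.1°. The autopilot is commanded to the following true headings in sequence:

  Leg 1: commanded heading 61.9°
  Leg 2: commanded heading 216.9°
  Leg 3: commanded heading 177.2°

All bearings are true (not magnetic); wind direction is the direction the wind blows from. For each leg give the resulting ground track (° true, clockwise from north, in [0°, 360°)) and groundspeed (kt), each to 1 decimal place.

Leg 1: track=63.4°, groundspeed=59.2 kt
Leg 2: track=222.6°, groundspeed=121.7 kt
Leg 3: track=192.1°, groundspeed=110.2 kt

Leg 1: heading 61.9°; drift +1.5° → track 63.4°, groundspeed 59.2 kt
Leg 2: heading 216.9°; drift +5.7° → track 222.6°, groundspeed 121.7 kt
Leg 3: heading 177.2°; drift +14.9° → track 192.1°, groundspeed 110.2 kt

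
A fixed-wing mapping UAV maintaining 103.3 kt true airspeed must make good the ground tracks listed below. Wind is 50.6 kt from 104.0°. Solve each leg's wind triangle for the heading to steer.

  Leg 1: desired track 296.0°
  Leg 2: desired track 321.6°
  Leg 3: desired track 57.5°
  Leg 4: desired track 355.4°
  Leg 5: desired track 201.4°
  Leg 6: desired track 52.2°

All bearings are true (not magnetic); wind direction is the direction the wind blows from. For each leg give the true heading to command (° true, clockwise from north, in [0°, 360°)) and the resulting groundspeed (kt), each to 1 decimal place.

Leg 1: heading=301.8°, groundspeed=152.3 kt
Leg 2: heading=339.0°, groundspeed=138.7 kt
Leg 3: heading=78.3°, groundspeed=61.7 kt
Leg 4: heading=23.1°, groundspeed=107.6 kt
Leg 5: heading=172.3°, groundspeed=96.8 kt
Leg 6: heading=74.8°, groundspeed=64.0 kt

Leg 1: desired track 296.0°; wind correction +5.8° → command heading 301.8°, groundspeed 152.3 kt
Leg 2: desired track 321.6°; wind correction +17.4° → command heading 339.0°, groundspeed 138.7 kt
Leg 3: desired track 57.5°; wind correction +20.8° → command heading 78.3°, groundspeed 61.7 kt
Leg 4: desired track 355.4°; wind correction +27.7° → command heading 23.1°, groundspeed 107.6 kt
Leg 5: desired track 201.4°; wind correction -29.1° → command heading 172.3°, groundspeed 96.8 kt
Leg 6: desired track 52.2°; wind correction +22.6° → command heading 74.8°, groundspeed 64.0 kt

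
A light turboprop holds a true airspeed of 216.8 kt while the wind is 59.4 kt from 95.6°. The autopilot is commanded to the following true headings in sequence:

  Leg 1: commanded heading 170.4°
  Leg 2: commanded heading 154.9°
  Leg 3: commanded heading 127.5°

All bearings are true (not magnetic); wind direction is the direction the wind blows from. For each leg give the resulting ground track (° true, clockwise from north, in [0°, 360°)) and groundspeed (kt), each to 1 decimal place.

Leg 1: heading 170.4°; drift +15.9° → track 186.3°, groundspeed 209.2 kt
Leg 2: heading 154.9°; drift +15.3° → track 170.2°, groundspeed 193.3 kt
Leg 3: heading 127.5°; drift +10.7° → track 138.2°, groundspeed 169.3 kt

Leg 1: track=186.3°, groundspeed=209.2 kt
Leg 2: track=170.2°, groundspeed=193.3 kt
Leg 3: track=138.2°, groundspeed=169.3 kt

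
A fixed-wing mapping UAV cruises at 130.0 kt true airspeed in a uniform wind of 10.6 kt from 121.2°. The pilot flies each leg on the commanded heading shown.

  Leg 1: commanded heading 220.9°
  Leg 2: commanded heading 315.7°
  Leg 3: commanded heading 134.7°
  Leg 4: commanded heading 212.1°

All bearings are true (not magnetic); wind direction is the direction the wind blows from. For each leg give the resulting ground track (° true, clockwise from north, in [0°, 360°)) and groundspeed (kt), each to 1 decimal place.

Leg 1: heading 220.9°; drift +4.5° → track 225.4°, groundspeed 132.2 kt
Leg 2: heading 315.7°; drift -1.1° → track 314.6°, groundspeed 140.3 kt
Leg 3: heading 134.7°; drift +1.2° → track 135.9°, groundspeed 119.7 kt
Leg 4: heading 212.1°; drift +4.7° → track 216.8°, groundspeed 130.6 kt

Leg 1: track=225.4°, groundspeed=132.2 kt
Leg 2: track=314.6°, groundspeed=140.3 kt
Leg 3: track=135.9°, groundspeed=119.7 kt
Leg 4: track=216.8°, groundspeed=130.6 kt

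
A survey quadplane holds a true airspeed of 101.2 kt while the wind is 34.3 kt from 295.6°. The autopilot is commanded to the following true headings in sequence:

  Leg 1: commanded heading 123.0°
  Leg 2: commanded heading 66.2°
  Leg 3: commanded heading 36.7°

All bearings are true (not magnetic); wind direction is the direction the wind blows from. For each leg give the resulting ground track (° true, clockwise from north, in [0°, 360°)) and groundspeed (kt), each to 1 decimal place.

Leg 1: heading 123.0°; drift -1.9° → track 121.1°, groundspeed 135.3 kt
Leg 2: heading 66.2°; drift +11.9° → track 78.1°, groundspeed 126.2 kt
Leg 3: heading 36.7°; drift +17.3° → track 54.0°, groundspeed 112.9 kt

Leg 1: track=121.1°, groundspeed=135.3 kt
Leg 2: track=78.1°, groundspeed=126.2 kt
Leg 3: track=54.0°, groundspeed=112.9 kt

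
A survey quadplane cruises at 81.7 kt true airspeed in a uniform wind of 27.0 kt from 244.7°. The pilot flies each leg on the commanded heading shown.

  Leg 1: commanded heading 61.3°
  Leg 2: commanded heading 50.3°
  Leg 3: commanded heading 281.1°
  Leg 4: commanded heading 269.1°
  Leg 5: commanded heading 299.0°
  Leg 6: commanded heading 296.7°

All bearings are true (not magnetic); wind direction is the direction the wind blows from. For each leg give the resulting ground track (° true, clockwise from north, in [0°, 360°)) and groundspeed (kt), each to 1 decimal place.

Leg 1: track=62.1°, groundspeed=108.7 kt
Leg 2: track=53.9°, groundspeed=108.1 kt
Leg 3: track=296.1°, groundspeed=62.1 kt
Leg 4: track=280.2°, groundspeed=58.2 kt
Leg 5: track=317.4°, groundspeed=69.5 kt
Leg 6: track=314.8°, groundspeed=68.5 kt

Leg 1: heading 61.3°; drift +0.8° → track 62.1°, groundspeed 108.7 kt
Leg 2: heading 50.3°; drift +3.6° → track 53.9°, groundspeed 108.1 kt
Leg 3: heading 281.1°; drift +15.0° → track 296.1°, groundspeed 62.1 kt
Leg 4: heading 269.1°; drift +11.1° → track 280.2°, groundspeed 58.2 kt
Leg 5: heading 299.0°; drift +18.4° → track 317.4°, groundspeed 69.5 kt
Leg 6: heading 296.7°; drift +18.1° → track 314.8°, groundspeed 68.5 kt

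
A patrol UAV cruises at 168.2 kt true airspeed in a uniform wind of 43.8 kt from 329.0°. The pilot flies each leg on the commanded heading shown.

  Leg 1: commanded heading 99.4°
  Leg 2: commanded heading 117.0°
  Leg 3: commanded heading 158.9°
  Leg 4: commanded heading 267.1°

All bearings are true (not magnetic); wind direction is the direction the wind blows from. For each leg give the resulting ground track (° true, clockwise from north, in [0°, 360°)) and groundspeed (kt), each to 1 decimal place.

Leg 1: track=109.0°, groundspeed=199.4 kt
Leg 2: track=123.4°, groundspeed=206.7 kt
Leg 3: track=156.9°, groundspeed=211.5 kt
Leg 4: track=252.4°, groundspeed=152.5 kt

Leg 1: heading 99.4°; drift +9.6° → track 109.0°, groundspeed 199.4 kt
Leg 2: heading 117.0°; drift +6.4° → track 123.4°, groundspeed 206.7 kt
Leg 3: heading 158.9°; drift -2.0° → track 156.9°, groundspeed 211.5 kt
Leg 4: heading 267.1°; drift -14.7° → track 252.4°, groundspeed 152.5 kt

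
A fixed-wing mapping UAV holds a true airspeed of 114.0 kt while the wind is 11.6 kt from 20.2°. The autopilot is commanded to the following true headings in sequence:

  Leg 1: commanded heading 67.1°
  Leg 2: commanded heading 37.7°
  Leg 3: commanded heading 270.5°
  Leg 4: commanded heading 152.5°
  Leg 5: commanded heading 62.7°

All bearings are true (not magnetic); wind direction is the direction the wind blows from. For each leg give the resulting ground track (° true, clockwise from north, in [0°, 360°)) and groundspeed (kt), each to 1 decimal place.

Leg 1: heading 67.1°; drift +4.6° → track 71.7°, groundspeed 106.4 kt
Leg 2: heading 37.7°; drift +1.9° → track 39.6°, groundspeed 103.0 kt
Leg 3: heading 270.5°; drift -5.3° → track 265.2°, groundspeed 118.4 kt
Leg 4: heading 152.5°; drift +4.0° → track 156.5°, groundspeed 122.1 kt
Leg 5: heading 62.7°; drift +4.3° → track 67.0°, groundspeed 105.7 kt

Leg 1: track=71.7°, groundspeed=106.4 kt
Leg 2: track=39.6°, groundspeed=103.0 kt
Leg 3: track=265.2°, groundspeed=118.4 kt
Leg 4: track=156.5°, groundspeed=122.1 kt
Leg 5: track=67.0°, groundspeed=105.7 kt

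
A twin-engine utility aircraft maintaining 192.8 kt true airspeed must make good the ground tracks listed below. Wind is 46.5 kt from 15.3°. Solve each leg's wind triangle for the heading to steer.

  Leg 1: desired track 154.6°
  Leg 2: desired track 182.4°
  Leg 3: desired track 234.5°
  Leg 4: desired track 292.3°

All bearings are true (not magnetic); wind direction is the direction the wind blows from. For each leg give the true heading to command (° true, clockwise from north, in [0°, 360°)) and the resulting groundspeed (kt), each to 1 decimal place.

Leg 1: heading=145.6°, groundspeed=225.7 kt
Leg 2: heading=179.3°, groundspeed=237.8 kt
Leg 3: heading=243.3°, groundspeed=226.6 kt
Leg 4: heading=306.2°, groundspeed=181.5 kt

Leg 1: desired track 154.6°; wind correction -9.0° → command heading 145.6°, groundspeed 225.7 kt
Leg 2: desired track 182.4°; wind correction -3.1° → command heading 179.3°, groundspeed 237.8 kt
Leg 3: desired track 234.5°; wind correction +8.8° → command heading 243.3°, groundspeed 226.6 kt
Leg 4: desired track 292.3°; wind correction +13.9° → command heading 306.2°, groundspeed 181.5 kt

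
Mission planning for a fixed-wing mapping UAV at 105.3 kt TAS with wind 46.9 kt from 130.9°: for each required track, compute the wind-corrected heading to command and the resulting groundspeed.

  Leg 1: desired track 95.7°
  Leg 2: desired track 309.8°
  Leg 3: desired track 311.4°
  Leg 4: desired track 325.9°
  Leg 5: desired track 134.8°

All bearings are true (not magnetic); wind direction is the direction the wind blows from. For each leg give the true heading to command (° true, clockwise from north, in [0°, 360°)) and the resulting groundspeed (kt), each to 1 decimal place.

Leg 1: heading=110.6°, groundspeed=63.4 kt
Leg 2: heading=309.3°, groundspeed=152.2 kt
Leg 3: heading=311.6°, groundspeed=152.2 kt
Leg 4: heading=332.5°, groundspeed=149.9 kt
Leg 5: heading=133.1°, groundspeed=58.5 kt

Leg 1: desired track 95.7°; wind correction +14.9° → command heading 110.6°, groundspeed 63.4 kt
Leg 2: desired track 309.8°; wind correction -0.5° → command heading 309.3°, groundspeed 152.2 kt
Leg 3: desired track 311.4°; wind correction +0.2° → command heading 311.6°, groundspeed 152.2 kt
Leg 4: desired track 325.9°; wind correction +6.6° → command heading 332.5°, groundspeed 149.9 kt
Leg 5: desired track 134.8°; wind correction -1.7° → command heading 133.1°, groundspeed 58.5 kt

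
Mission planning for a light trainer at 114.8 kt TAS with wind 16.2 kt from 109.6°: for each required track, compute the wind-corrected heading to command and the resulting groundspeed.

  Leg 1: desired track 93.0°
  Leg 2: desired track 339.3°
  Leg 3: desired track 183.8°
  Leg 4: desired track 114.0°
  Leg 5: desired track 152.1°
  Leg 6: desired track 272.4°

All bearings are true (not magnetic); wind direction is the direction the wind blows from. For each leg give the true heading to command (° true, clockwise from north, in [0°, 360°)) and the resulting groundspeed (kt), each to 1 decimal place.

Leg 1: desired track 93.0°; wind correction +2.3° → command heading 95.3°, groundspeed 99.2 kt
Leg 2: desired track 339.3°; wind correction +6.2° → command heading 345.5°, groundspeed 124.6 kt
Leg 3: desired track 183.8°; wind correction -7.8° → command heading 176.0°, groundspeed 109.3 kt
Leg 4: desired track 114.0°; wind correction -0.6° → command heading 113.4°, groundspeed 98.6 kt
Leg 5: desired track 152.1°; wind correction -5.5° → command heading 146.6°, groundspeed 102.3 kt
Leg 6: desired track 272.4°; wind correction -2.4° → command heading 270.0°, groundspeed 130.2 kt

Leg 1: heading=95.3°, groundspeed=99.2 kt
Leg 2: heading=345.5°, groundspeed=124.6 kt
Leg 3: heading=176.0°, groundspeed=109.3 kt
Leg 4: heading=113.4°, groundspeed=98.6 kt
Leg 5: heading=146.6°, groundspeed=102.3 kt
Leg 6: heading=270.0°, groundspeed=130.2 kt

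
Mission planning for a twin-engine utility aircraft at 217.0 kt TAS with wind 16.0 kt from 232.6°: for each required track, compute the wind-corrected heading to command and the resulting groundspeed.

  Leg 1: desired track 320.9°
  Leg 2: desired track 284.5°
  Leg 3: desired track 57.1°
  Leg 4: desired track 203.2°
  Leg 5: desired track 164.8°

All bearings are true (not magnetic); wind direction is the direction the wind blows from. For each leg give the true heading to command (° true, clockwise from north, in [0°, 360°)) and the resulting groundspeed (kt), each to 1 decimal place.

Leg 1: desired track 320.9°; wind correction -4.2° → command heading 316.7°, groundspeed 215.9 kt
Leg 2: desired track 284.5°; wind correction -3.3° → command heading 281.2°, groundspeed 206.8 kt
Leg 3: desired track 57.1°; wind correction +0.3° → command heading 57.4°, groundspeed 232.9 kt
Leg 4: desired track 203.2°; wind correction +2.1° → command heading 205.3°, groundspeed 202.9 kt
Leg 5: desired track 164.8°; wind correction +3.9° → command heading 168.7°, groundspeed 210.4 kt

Leg 1: heading=316.7°, groundspeed=215.9 kt
Leg 2: heading=281.2°, groundspeed=206.8 kt
Leg 3: heading=57.4°, groundspeed=232.9 kt
Leg 4: heading=205.3°, groundspeed=202.9 kt
Leg 5: heading=168.7°, groundspeed=210.4 kt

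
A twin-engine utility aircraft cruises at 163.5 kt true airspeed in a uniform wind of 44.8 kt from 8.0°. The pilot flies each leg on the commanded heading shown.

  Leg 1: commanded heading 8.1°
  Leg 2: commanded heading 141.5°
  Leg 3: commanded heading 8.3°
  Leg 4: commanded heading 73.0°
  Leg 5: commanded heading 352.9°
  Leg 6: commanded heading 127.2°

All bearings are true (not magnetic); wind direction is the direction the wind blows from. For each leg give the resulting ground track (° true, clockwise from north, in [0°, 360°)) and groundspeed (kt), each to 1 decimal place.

Leg 1: track=8.1°, groundspeed=118.7 kt
Leg 2: track=151.0°, groundspeed=197.0 kt
Leg 3: track=8.4°, groundspeed=118.7 kt
Leg 4: track=88.7°, groundspeed=150.2 kt
Leg 5: track=347.4°, groundspeed=120.8 kt
Leg 6: track=139.1°, groundspeed=189.4 kt

Leg 1: heading 8.1°; drift +0.0° → track 8.1°, groundspeed 118.7 kt
Leg 2: heading 141.5°; drift +9.5° → track 151.0°, groundspeed 197.0 kt
Leg 3: heading 8.3°; drift +0.1° → track 8.4°, groundspeed 118.7 kt
Leg 4: heading 73.0°; drift +15.7° → track 88.7°, groundspeed 150.2 kt
Leg 5: heading 352.9°; drift -5.5° → track 347.4°, groundspeed 120.8 kt
Leg 6: heading 127.2°; drift +11.9° → track 139.1°, groundspeed 189.4 kt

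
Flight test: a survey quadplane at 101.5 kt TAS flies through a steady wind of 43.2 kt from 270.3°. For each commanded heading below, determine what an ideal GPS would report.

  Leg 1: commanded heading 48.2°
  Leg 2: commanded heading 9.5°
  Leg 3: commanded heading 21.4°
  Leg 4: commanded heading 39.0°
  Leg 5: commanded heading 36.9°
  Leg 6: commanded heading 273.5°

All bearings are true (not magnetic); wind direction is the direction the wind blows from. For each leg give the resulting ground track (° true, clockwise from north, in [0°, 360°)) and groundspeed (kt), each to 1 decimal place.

Leg 1: track=60.4°, groundspeed=136.7 kt
Leg 2: track=31.0°, groundspeed=116.5 kt
Leg 3: track=40.4°, groundspeed=123.8 kt
Leg 4: track=53.7°, groundspeed=132.9 kt
Leg 5: track=52.1°, groundspeed=131.9 kt
Leg 6: track=275.9°, groundspeed=58.4 kt

Leg 1: heading 48.2°; drift +12.2° → track 60.4°, groundspeed 136.7 kt
Leg 2: heading 9.5°; drift +21.5° → track 31.0°, groundspeed 116.5 kt
Leg 3: heading 21.4°; drift +19.0° → track 40.4°, groundspeed 123.8 kt
Leg 4: heading 39.0°; drift +14.7° → track 53.7°, groundspeed 132.9 kt
Leg 5: heading 36.9°; drift +15.2° → track 52.1°, groundspeed 131.9 kt
Leg 6: heading 273.5°; drift +2.4° → track 275.9°, groundspeed 58.4 kt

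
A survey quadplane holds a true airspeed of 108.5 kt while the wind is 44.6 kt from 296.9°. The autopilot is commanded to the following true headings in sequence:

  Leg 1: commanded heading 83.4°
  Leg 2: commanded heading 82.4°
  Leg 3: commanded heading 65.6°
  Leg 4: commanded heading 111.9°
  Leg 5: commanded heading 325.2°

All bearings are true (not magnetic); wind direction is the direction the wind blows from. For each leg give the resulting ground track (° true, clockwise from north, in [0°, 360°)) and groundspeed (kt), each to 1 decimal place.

Leg 1: heading 83.4°; drift +9.6° → track 93.0°, groundspeed 147.8 kt
Leg 2: heading 82.4°; drift +9.9° → track 92.3°, groundspeed 147.4 kt
Leg 3: heading 65.6°; drift +14.3° → track 79.9°, groundspeed 140.8 kt
Leg 4: heading 111.9°; drift +1.5° → track 113.4°, groundspeed 153.0 kt
Leg 5: heading 325.2°; drift +17.0° → track 342.2°, groundspeed 72.4 kt

Leg 1: track=93.0°, groundspeed=147.8 kt
Leg 2: track=92.3°, groundspeed=147.4 kt
Leg 3: track=79.9°, groundspeed=140.8 kt
Leg 4: track=113.4°, groundspeed=153.0 kt
Leg 5: track=342.2°, groundspeed=72.4 kt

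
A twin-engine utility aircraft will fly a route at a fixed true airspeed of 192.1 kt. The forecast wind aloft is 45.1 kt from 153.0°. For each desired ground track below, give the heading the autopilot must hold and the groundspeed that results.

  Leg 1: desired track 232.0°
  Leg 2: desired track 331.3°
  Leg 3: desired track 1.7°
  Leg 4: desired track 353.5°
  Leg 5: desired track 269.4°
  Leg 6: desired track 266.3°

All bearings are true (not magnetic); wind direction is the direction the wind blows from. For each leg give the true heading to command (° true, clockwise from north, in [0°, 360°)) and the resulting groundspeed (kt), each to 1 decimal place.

Leg 1: desired track 232.0°; wind correction -13.3° → command heading 218.7°, groundspeed 178.3 kt
Leg 2: desired track 331.3°; wind correction -0.4° → command heading 330.9°, groundspeed 237.2 kt
Leg 3: desired track 1.7°; wind correction +6.5° → command heading 8.2°, groundspeed 230.4 kt
Leg 4: desired track 353.5°; wind correction +4.7° → command heading 358.2°, groundspeed 233.7 kt
Leg 5: desired track 269.4°; wind correction -12.1° → command heading 257.3°, groundspeed 207.9 kt
Leg 6: desired track 266.3°; wind correction -12.5° → command heading 253.8°, groundspeed 205.4 kt

Leg 1: heading=218.7°, groundspeed=178.3 kt
Leg 2: heading=330.9°, groundspeed=237.2 kt
Leg 3: heading=8.2°, groundspeed=230.4 kt
Leg 4: heading=358.2°, groundspeed=233.7 kt
Leg 5: heading=257.3°, groundspeed=207.9 kt
Leg 6: heading=253.8°, groundspeed=205.4 kt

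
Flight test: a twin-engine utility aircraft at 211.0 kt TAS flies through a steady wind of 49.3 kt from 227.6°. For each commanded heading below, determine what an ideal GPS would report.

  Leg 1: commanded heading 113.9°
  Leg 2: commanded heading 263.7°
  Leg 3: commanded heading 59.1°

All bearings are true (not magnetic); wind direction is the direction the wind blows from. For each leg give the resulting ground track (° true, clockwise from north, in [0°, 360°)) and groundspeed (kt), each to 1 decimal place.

Leg 1: track=102.8°, groundspeed=235.2 kt
Leg 2: track=273.3°, groundspeed=173.6 kt
Leg 3: track=56.9°, groundspeed=259.5 kt

Leg 1: heading 113.9°; drift -11.1° → track 102.8°, groundspeed 235.2 kt
Leg 2: heading 263.7°; drift +9.6° → track 273.3°, groundspeed 173.6 kt
Leg 3: heading 59.1°; drift -2.2° → track 56.9°, groundspeed 259.5 kt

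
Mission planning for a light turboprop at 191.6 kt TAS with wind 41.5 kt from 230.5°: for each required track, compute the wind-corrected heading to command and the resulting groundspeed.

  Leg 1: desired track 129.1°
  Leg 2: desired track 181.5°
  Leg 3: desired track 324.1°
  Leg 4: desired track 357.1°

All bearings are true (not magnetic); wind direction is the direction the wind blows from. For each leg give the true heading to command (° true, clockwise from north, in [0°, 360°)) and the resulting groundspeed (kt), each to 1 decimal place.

Leg 1: heading=141.4°, groundspeed=195.4 kt
Leg 2: heading=190.9°, groundspeed=161.8 kt
Leg 3: heading=311.6°, groundspeed=189.7 kt
Leg 4: heading=347.1°, groundspeed=213.4 kt

Leg 1: desired track 129.1°; wind correction +12.3° → command heading 141.4°, groundspeed 195.4 kt
Leg 2: desired track 181.5°; wind correction +9.4° → command heading 190.9°, groundspeed 161.8 kt
Leg 3: desired track 324.1°; wind correction -12.5° → command heading 311.6°, groundspeed 189.7 kt
Leg 4: desired track 357.1°; wind correction -10.0° → command heading 347.1°, groundspeed 213.4 kt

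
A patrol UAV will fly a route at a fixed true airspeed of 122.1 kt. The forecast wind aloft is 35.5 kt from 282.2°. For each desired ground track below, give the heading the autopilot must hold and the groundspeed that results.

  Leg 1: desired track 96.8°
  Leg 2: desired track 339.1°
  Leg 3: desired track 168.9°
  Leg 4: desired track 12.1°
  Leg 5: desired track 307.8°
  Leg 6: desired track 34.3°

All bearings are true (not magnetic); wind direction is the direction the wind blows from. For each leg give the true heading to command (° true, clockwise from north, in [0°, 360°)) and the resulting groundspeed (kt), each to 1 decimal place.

Leg 1: desired track 96.8°; wind correction -1.6° → command heading 95.2°, groundspeed 157.4 kt
Leg 2: desired track 339.1°; wind correction -14.1° → command heading 325.0°, groundspeed 99.0 kt
Leg 3: desired track 168.9°; wind correction +15.5° → command heading 184.4°, groundspeed 131.7 kt
Leg 4: desired track 12.1°; wind correction -16.9° → command heading 355.2°, groundspeed 116.8 kt
Leg 5: desired track 307.8°; wind correction -7.2° → command heading 300.6°, groundspeed 89.1 kt
Leg 6: desired track 34.3°; wind correction -15.6° → command heading 18.7°, groundspeed 130.9 kt

Leg 1: heading=95.2°, groundspeed=157.4 kt
Leg 2: heading=325.0°, groundspeed=99.0 kt
Leg 3: heading=184.4°, groundspeed=131.7 kt
Leg 4: heading=355.2°, groundspeed=116.8 kt
Leg 5: heading=300.6°, groundspeed=89.1 kt
Leg 6: heading=18.7°, groundspeed=130.9 kt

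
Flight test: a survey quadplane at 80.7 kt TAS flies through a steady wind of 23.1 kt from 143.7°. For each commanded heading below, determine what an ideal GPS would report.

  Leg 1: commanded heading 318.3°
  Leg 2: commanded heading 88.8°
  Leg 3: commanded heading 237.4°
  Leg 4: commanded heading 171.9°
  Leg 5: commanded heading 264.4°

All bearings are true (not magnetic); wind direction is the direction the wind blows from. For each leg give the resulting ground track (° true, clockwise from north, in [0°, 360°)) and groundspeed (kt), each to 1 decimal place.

Leg 1: track=319.5°, groundspeed=103.7 kt
Leg 2: track=73.1°, groundspeed=70.0 kt
Leg 3: track=253.1°, groundspeed=85.4 kt
Leg 4: track=182.2°, groundspeed=61.3 kt
Leg 5: track=276.5°, groundspeed=94.6 kt

Leg 1: heading 318.3°; drift +1.2° → track 319.5°, groundspeed 103.7 kt
Leg 2: heading 88.8°; drift -15.7° → track 73.1°, groundspeed 70.0 kt
Leg 3: heading 237.4°; drift +15.7° → track 253.1°, groundspeed 85.4 kt
Leg 4: heading 171.9°; drift +10.3° → track 182.2°, groundspeed 61.3 kt
Leg 5: heading 264.4°; drift +12.1° → track 276.5°, groundspeed 94.6 kt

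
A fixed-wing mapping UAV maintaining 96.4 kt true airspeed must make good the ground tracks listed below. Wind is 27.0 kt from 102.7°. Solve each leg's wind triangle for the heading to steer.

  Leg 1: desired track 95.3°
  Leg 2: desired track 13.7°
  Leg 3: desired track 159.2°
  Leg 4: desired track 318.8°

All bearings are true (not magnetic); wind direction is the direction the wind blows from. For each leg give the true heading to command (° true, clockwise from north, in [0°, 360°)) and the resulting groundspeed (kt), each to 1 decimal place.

Leg 1: heading=97.4°, groundspeed=69.6 kt
Leg 2: heading=30.0°, groundspeed=92.1 kt
Leg 3: heading=145.7°, groundspeed=78.8 kt
Leg 4: heading=328.3°, groundspeed=116.9 kt

Leg 1: desired track 95.3°; wind correction +2.1° → command heading 97.4°, groundspeed 69.6 kt
Leg 2: desired track 13.7°; wind correction +16.3° → command heading 30.0°, groundspeed 92.1 kt
Leg 3: desired track 159.2°; wind correction -13.5° → command heading 145.7°, groundspeed 78.8 kt
Leg 4: desired track 318.8°; wind correction +9.5° → command heading 328.3°, groundspeed 116.9 kt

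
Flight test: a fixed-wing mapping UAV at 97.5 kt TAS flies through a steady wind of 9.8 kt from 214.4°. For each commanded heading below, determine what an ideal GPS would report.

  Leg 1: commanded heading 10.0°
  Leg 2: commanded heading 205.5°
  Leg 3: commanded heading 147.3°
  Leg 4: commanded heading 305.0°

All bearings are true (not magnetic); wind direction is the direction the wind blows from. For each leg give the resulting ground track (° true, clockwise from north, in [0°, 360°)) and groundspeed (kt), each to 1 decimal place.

Leg 1: track=12.2°, groundspeed=106.5 kt
Leg 2: track=204.5°, groundspeed=87.8 kt
Leg 3: track=141.8°, groundspeed=94.1 kt
Leg 4: track=310.7°, groundspeed=98.1 kt

Leg 1: heading 10.0°; drift +2.2° → track 12.2°, groundspeed 106.5 kt
Leg 2: heading 205.5°; drift -1.0° → track 204.5°, groundspeed 87.8 kt
Leg 3: heading 147.3°; drift -5.5° → track 141.8°, groundspeed 94.1 kt
Leg 4: heading 305.0°; drift +5.7° → track 310.7°, groundspeed 98.1 kt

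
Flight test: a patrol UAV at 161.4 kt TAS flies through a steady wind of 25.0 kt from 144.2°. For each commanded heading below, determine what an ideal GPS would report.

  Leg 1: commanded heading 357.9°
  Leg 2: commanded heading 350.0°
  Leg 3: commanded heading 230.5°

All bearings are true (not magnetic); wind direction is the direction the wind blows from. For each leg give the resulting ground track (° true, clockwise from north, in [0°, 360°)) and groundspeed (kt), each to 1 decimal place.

Leg 1: track=353.5°, groundspeed=182.7 kt
Leg 2: track=346.6°, groundspeed=184.2 kt
Leg 3: track=239.4°, groundspeed=161.7 kt

Leg 1: heading 357.9°; drift -4.4° → track 353.5°, groundspeed 182.7 kt
Leg 2: heading 350.0°; drift -3.4° → track 346.6°, groundspeed 184.2 kt
Leg 3: heading 230.5°; drift +8.9° → track 239.4°, groundspeed 161.7 kt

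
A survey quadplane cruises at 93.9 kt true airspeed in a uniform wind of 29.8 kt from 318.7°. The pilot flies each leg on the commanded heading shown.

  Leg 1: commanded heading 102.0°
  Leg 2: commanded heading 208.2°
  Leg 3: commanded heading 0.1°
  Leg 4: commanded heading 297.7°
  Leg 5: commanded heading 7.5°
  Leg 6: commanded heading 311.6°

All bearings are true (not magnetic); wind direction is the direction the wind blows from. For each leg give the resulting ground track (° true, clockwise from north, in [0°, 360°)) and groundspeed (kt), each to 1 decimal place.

Leg 1: heading 102.0°; drift +8.6° → track 110.6°, groundspeed 119.1 kt
Leg 2: heading 208.2°; drift -15.0° → track 193.2°, groundspeed 108.0 kt
Leg 3: heading 0.1°; drift +15.4° → track 15.5°, groundspeed 74.2 kt
Leg 4: heading 297.7°; drift -9.2° → track 288.5°, groundspeed 66.9 kt
Leg 5: heading 7.5°; drift +16.8° → track 24.3°, groundspeed 77.6 kt
Leg 6: heading 311.6°; drift -3.3° → track 308.3°, groundspeed 64.4 kt

Leg 1: track=110.6°, groundspeed=119.1 kt
Leg 2: track=193.2°, groundspeed=108.0 kt
Leg 3: track=15.5°, groundspeed=74.2 kt
Leg 4: track=288.5°, groundspeed=66.9 kt
Leg 5: track=24.3°, groundspeed=77.6 kt
Leg 6: track=308.3°, groundspeed=64.4 kt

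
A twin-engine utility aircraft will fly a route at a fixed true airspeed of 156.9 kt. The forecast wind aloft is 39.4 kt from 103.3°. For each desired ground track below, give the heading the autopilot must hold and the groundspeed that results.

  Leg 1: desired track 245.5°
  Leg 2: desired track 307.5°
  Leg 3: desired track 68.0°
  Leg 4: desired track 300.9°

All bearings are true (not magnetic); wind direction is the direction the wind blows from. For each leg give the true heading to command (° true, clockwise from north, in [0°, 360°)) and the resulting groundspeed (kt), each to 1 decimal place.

Leg 1: heading=236.6°, groundspeed=186.2 kt
Leg 2: heading=313.4°, groundspeed=192.0 kt
Leg 3: heading=76.3°, groundspeed=123.1 kt
Leg 4: heading=305.3°, groundspeed=194.0 kt

Leg 1: desired track 245.5°; wind correction -8.9° → command heading 236.6°, groundspeed 186.2 kt
Leg 2: desired track 307.5°; wind correction +5.9° → command heading 313.4°, groundspeed 192.0 kt
Leg 3: desired track 68.0°; wind correction +8.3° → command heading 76.3°, groundspeed 123.1 kt
Leg 4: desired track 300.9°; wind correction +4.4° → command heading 305.3°, groundspeed 194.0 kt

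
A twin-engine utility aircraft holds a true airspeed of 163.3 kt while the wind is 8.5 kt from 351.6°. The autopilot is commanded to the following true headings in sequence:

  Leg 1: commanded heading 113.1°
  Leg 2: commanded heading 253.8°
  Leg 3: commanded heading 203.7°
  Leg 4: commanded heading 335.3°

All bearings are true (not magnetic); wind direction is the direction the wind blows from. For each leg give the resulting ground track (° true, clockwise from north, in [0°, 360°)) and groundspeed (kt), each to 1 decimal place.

Leg 1: track=115.6°, groundspeed=167.9 kt
Leg 2: track=250.9°, groundspeed=164.7 kt
Leg 3: track=202.2°, groundspeed=170.6 kt
Leg 4: track=334.4°, groundspeed=155.2 kt

Leg 1: heading 113.1°; drift +2.5° → track 115.6°, groundspeed 167.9 kt
Leg 2: heading 253.8°; drift -2.9° → track 250.9°, groundspeed 164.7 kt
Leg 3: heading 203.7°; drift -1.5° → track 202.2°, groundspeed 170.6 kt
Leg 4: heading 335.3°; drift -0.9° → track 334.4°, groundspeed 155.2 kt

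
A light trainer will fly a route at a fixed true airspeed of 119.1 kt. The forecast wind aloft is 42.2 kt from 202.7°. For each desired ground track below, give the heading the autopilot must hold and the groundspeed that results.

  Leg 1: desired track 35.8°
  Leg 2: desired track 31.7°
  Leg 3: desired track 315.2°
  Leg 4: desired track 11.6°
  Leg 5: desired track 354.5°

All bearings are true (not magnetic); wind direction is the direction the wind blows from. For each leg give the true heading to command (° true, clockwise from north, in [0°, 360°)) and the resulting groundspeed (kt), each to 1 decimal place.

Leg 1: desired track 35.8°; wind correction +4.6° → command heading 40.4°, groundspeed 159.8 kt
Leg 2: desired track 31.7°; wind correction +3.2° → command heading 34.9°, groundspeed 160.6 kt
Leg 3: desired track 315.2°; wind correction -19.1° → command heading 296.1°, groundspeed 128.7 kt
Leg 4: desired track 11.6°; wind correction -3.9° → command heading 7.7°, groundspeed 160.2 kt
Leg 5: desired track 354.5°; wind correction -9.6° → command heading 344.9°, groundspeed 154.6 kt

Leg 1: heading=40.4°, groundspeed=159.8 kt
Leg 2: heading=34.9°, groundspeed=160.6 kt
Leg 3: heading=296.1°, groundspeed=128.7 kt
Leg 4: heading=7.7°, groundspeed=160.2 kt
Leg 5: heading=344.9°, groundspeed=154.6 kt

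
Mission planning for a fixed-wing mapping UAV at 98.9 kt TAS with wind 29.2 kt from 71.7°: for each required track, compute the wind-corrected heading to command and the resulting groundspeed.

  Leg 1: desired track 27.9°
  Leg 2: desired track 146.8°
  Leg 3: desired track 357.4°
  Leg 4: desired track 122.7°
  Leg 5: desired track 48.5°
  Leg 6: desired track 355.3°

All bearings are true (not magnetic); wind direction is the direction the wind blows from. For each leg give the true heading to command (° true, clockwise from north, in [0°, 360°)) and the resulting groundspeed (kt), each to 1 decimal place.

Leg 1: desired track 27.9°; wind correction +11.8° → command heading 39.7°, groundspeed 75.7 kt
Leg 2: desired track 146.8°; wind correction -16.6° → command heading 130.2°, groundspeed 87.3 kt
Leg 3: desired track 357.4°; wind correction +16.5° → command heading 13.9°, groundspeed 86.9 kt
Leg 4: desired track 122.7°; wind correction -13.3° → command heading 109.4°, groundspeed 77.9 kt
Leg 5: desired track 48.5°; wind correction +6.7° → command heading 55.2°, groundspeed 71.4 kt
Leg 6: desired track 355.3°; wind correction +16.7° → command heading 12.0°, groundspeed 87.9 kt

Leg 1: heading=39.7°, groundspeed=75.7 kt
Leg 2: heading=130.2°, groundspeed=87.3 kt
Leg 3: heading=13.9°, groundspeed=86.9 kt
Leg 4: heading=109.4°, groundspeed=77.9 kt
Leg 5: heading=55.2°, groundspeed=71.4 kt
Leg 6: heading=12.0°, groundspeed=87.9 kt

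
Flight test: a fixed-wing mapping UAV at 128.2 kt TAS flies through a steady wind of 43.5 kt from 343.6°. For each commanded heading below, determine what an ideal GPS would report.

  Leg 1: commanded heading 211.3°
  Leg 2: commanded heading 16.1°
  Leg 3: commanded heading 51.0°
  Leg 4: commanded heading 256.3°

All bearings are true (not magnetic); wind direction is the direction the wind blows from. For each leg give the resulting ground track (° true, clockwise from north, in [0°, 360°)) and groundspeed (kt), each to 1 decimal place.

Leg 1: heading 211.3°; drift -11.5° → track 199.8°, groundspeed 160.7 kt
Leg 2: heading 16.1°; drift +14.3° → track 30.4°, groundspeed 94.5 kt
Leg 3: heading 51.0°; drift +19.8° → track 70.8°, groundspeed 118.5 kt
Leg 4: heading 256.3°; drift -19.0° → track 237.3°, groundspeed 133.4 kt

Leg 1: track=199.8°, groundspeed=160.7 kt
Leg 2: track=30.4°, groundspeed=94.5 kt
Leg 3: track=70.8°, groundspeed=118.5 kt
Leg 4: track=237.3°, groundspeed=133.4 kt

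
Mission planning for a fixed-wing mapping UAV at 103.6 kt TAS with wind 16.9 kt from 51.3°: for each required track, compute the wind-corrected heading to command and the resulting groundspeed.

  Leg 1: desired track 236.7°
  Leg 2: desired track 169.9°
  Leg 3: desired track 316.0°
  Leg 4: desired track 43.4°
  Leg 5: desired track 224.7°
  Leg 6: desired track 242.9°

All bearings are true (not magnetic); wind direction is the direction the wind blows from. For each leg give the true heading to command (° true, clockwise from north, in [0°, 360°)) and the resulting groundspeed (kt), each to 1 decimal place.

Leg 1: heading=237.6°, groundspeed=120.4 kt
Leg 2: heading=161.7°, groundspeed=110.6 kt
Leg 3: heading=325.3°, groundspeed=103.8 kt
Leg 4: heading=44.7°, groundspeed=86.8 kt
Leg 5: heading=223.6°, groundspeed=120.4 kt
Leg 6: heading=244.8°, groundspeed=120.1 kt

Leg 1: desired track 236.7°; wind correction +0.9° → command heading 237.6°, groundspeed 120.4 kt
Leg 2: desired track 169.9°; wind correction -8.2° → command heading 161.7°, groundspeed 110.6 kt
Leg 3: desired track 316.0°; wind correction +9.3° → command heading 325.3°, groundspeed 103.8 kt
Leg 4: desired track 43.4°; wind correction +1.3° → command heading 44.7°, groundspeed 86.8 kt
Leg 5: desired track 224.7°; wind correction -1.1° → command heading 223.6°, groundspeed 120.4 kt
Leg 6: desired track 242.9°; wind correction +1.9° → command heading 244.8°, groundspeed 120.1 kt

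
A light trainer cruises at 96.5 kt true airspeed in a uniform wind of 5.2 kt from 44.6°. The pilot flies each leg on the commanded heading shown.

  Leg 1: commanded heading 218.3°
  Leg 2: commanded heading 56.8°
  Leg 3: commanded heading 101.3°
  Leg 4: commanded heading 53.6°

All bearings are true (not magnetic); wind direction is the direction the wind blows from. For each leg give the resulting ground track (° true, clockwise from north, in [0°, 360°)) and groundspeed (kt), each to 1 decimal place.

Leg 1: track=218.6°, groundspeed=101.7 kt
Leg 2: track=57.5°, groundspeed=91.4 kt
Leg 3: track=104.0°, groundspeed=93.7 kt
Leg 4: track=54.1°, groundspeed=91.4 kt

Leg 1: heading 218.3°; drift +0.3° → track 218.6°, groundspeed 101.7 kt
Leg 2: heading 56.8°; drift +0.7° → track 57.5°, groundspeed 91.4 kt
Leg 3: heading 101.3°; drift +2.7° → track 104.0°, groundspeed 93.7 kt
Leg 4: heading 53.6°; drift +0.5° → track 54.1°, groundspeed 91.4 kt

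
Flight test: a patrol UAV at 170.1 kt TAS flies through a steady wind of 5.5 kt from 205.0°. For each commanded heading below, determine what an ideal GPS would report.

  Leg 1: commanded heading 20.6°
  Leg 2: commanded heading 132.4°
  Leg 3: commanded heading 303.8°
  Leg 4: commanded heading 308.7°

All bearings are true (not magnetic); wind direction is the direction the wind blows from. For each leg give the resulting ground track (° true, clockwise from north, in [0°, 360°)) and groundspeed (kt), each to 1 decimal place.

Leg 1: track=20.7°, groundspeed=175.6 kt
Leg 2: track=130.6°, groundspeed=168.5 kt
Leg 3: track=305.6°, groundspeed=171.0 kt
Leg 4: track=310.5°, groundspeed=171.5 kt

Leg 1: heading 20.6°; drift +0.1° → track 20.7°, groundspeed 175.6 kt
Leg 2: heading 132.4°; drift -1.8° → track 130.6°, groundspeed 168.5 kt
Leg 3: heading 303.8°; drift +1.8° → track 305.6°, groundspeed 171.0 kt
Leg 4: heading 308.7°; drift +1.8° → track 310.5°, groundspeed 171.5 kt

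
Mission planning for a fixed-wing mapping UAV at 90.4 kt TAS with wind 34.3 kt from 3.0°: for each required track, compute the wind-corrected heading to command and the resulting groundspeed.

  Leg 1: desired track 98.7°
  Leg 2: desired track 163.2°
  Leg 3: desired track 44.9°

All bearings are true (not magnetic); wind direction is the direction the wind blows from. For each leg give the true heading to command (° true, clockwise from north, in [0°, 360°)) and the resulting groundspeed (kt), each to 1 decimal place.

Leg 1: desired track 98.7°; wind correction -22.2° → command heading 76.5°, groundspeed 87.1 kt
Leg 2: desired track 163.2°; wind correction -7.4° → command heading 155.8°, groundspeed 121.9 kt
Leg 3: desired track 44.9°; wind correction -14.7° → command heading 30.2°, groundspeed 61.9 kt

Leg 1: heading=76.5°, groundspeed=87.1 kt
Leg 2: heading=155.8°, groundspeed=121.9 kt
Leg 3: heading=30.2°, groundspeed=61.9 kt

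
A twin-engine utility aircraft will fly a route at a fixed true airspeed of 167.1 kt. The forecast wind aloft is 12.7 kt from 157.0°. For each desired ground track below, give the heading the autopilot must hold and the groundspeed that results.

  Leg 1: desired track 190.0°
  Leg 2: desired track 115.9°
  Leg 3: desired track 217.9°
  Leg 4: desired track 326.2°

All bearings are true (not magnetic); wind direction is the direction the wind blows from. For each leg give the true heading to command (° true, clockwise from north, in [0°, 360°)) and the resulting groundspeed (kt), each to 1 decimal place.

Leg 1: heading=187.6°, groundspeed=156.3 kt
Leg 2: heading=118.8°, groundspeed=157.3 kt
Leg 3: heading=214.1°, groundspeed=160.6 kt
Leg 4: heading=325.4°, groundspeed=179.6 kt

Leg 1: desired track 190.0°; wind correction -2.4° → command heading 187.6°, groundspeed 156.3 kt
Leg 2: desired track 115.9°; wind correction +2.9° → command heading 118.8°, groundspeed 157.3 kt
Leg 3: desired track 217.9°; wind correction -3.8° → command heading 214.1°, groundspeed 160.6 kt
Leg 4: desired track 326.2°; wind correction -0.8° → command heading 325.4°, groundspeed 179.6 kt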